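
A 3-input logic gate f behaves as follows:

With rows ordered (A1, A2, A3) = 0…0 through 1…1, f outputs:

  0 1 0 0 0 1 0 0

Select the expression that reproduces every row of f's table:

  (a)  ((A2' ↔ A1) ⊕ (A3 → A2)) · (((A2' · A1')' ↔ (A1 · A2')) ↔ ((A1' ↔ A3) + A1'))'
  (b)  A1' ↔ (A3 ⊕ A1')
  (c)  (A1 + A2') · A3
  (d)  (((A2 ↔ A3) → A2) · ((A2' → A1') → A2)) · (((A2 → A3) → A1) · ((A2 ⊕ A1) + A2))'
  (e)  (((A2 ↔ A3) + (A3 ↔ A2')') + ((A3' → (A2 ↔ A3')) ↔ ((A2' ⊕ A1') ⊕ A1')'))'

(a) fails at (0,0,1): the formula yields 0, f is 1.
(b) fails at (0,0,0): the formula yields 1, f is 0.
(c) fails at (1,1,1): the formula yields 1, f is 0.
(d) fails at (0,0,1): the formula yields 0, f is 1.
That leaves (e). Evaluating it on every row reproduces the table of f exactly.

e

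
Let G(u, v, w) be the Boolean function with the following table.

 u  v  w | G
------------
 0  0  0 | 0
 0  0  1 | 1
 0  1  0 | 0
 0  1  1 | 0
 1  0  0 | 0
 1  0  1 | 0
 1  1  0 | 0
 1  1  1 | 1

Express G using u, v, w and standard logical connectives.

G(u, v, w) = ((NOT u AND NOT v) AND w) OR ((u AND v) AND w)

The 1-rows are (0,0,1), (1,1,1). Each contributes one minterm — ¬u·¬v·w; u·v·w — and their disjunction is a sum-of-products form of G.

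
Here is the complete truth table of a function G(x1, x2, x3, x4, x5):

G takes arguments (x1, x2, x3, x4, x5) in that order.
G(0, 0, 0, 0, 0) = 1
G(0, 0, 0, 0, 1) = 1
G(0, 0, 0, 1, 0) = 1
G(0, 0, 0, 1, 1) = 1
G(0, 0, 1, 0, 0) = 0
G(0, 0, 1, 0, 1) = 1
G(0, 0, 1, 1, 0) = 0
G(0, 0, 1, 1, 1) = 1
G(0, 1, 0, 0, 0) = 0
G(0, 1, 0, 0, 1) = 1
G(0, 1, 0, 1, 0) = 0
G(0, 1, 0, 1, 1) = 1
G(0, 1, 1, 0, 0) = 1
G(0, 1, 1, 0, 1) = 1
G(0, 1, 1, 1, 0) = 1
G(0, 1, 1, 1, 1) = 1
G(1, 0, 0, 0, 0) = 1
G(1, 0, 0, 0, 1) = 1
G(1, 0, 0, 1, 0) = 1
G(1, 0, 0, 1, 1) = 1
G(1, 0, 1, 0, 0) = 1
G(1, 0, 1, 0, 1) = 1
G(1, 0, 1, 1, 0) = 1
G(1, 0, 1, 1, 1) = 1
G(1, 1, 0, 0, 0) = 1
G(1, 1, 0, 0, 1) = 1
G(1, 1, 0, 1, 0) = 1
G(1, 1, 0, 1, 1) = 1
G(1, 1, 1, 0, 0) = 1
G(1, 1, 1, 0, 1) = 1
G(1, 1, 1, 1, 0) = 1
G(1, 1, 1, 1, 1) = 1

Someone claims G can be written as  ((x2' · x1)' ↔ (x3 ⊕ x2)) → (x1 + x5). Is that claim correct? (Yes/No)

Yes

Test each input against both G and the formula:
  x1=0, x2=0, x3=0, x4=0, x5=0: formula gives 1, G = 1 ✓
  x1=0, x2=0, x3=0, x4=0, x5=1: formula gives 1, G = 1 ✓
  x1=0, x2=0, x3=0, x4=1, x5=0: formula gives 1, G = 1 ✓
  x1=0, x2=0, x3=0, x4=1, x5=1: formula gives 1, G = 1 ✓
  …and likewise for the remaining 28 rows.
All 32 rows match — the expression computes G exactly.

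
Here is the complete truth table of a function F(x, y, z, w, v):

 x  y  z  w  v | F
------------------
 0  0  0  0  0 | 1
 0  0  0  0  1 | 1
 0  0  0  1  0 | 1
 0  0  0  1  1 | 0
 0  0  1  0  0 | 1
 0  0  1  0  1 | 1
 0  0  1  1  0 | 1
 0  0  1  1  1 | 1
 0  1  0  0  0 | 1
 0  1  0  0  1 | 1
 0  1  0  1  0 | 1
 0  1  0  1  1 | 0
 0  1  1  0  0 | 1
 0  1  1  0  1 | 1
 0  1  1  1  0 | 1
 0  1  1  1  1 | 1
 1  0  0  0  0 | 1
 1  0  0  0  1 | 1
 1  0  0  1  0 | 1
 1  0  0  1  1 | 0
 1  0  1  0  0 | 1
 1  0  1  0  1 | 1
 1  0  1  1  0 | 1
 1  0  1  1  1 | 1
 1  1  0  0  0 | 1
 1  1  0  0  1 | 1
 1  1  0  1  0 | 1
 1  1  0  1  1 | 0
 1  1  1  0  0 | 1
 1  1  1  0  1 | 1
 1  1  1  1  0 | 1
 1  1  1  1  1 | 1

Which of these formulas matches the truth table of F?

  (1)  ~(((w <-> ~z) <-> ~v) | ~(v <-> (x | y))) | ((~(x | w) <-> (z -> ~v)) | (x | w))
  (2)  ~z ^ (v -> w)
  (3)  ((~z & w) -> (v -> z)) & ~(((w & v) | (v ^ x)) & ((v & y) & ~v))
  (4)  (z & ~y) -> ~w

(1) fails at (0,0,0,1,1): the formula yields 1, F is 0.
(2) fails at (0,0,0,0,0): the formula yields 0, F is 1.
(4) fails at (0,0,0,1,1): the formula yields 1, F is 0.
Only (3) survives; checking it on all 32 rows confirms it matches F.

3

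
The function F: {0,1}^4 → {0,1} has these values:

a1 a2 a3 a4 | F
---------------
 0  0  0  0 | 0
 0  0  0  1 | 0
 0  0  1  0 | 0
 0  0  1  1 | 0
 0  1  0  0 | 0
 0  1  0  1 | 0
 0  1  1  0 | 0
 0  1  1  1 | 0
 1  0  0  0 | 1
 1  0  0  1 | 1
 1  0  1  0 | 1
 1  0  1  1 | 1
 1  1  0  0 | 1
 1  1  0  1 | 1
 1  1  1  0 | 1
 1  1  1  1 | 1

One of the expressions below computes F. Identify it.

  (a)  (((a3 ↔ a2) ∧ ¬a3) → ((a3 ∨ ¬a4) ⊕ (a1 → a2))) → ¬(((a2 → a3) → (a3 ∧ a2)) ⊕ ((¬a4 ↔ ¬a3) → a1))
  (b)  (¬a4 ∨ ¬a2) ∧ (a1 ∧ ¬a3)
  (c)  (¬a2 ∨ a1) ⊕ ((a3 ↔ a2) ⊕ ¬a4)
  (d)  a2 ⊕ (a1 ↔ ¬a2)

(a) fails at (0,0,0,0): the formula yields 1, F is 0.
(b) fails at (1,0,1,0): the formula yields 0, F is 1.
(c) fails at (0,0,0,0): the formula yields 1, F is 0.
(d) is the remaining candidate, and it agrees with F on all 16 inputs.

d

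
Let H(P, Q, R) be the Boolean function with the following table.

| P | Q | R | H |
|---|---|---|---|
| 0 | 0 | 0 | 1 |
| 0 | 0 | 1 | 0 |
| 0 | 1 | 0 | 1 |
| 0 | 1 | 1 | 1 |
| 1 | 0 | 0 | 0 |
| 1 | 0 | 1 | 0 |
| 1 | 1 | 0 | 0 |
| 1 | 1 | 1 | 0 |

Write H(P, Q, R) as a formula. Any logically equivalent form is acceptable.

H(P, Q, R) = (((~P & ~Q) & ~R) | ((~P & Q) & ~R)) | ((~P & Q) & R)

The 1-rows are (0,0,0), (0,1,0), (0,1,1). Each contributes one minterm — ¬P·¬Q·¬R; ¬P·Q·¬R; ¬P·Q·R — and their disjunction is a sum-of-products form of H.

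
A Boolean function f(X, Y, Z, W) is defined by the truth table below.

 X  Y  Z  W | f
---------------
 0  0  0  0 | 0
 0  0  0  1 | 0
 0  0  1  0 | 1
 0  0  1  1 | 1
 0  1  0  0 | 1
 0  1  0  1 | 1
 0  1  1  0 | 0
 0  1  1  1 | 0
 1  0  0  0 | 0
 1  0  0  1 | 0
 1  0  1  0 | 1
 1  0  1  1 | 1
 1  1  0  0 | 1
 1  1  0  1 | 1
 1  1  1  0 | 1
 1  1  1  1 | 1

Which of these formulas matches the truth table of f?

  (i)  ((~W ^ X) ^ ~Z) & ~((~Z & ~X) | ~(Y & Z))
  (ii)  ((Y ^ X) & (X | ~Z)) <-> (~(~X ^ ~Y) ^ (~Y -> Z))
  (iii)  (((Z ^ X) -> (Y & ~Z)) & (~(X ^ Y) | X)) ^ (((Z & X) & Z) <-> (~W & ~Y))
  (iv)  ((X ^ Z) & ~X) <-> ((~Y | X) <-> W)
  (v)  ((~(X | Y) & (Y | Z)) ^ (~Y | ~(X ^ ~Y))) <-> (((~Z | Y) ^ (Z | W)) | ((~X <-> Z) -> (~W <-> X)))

ii

(i): at (0,0,1,0) it gives 0, but f = 1 — eliminated.
(iii): at (0,0,0,0) it gives 1, but f = 0 — eliminated.
(iv): at (0,0,0,0) it gives 1, but f = 0 — eliminated.
(v): at (0,0,0,0) it gives 1, but f = 0 — eliminated.
Only (ii) survives; checking it on all 16 rows confirms it matches f.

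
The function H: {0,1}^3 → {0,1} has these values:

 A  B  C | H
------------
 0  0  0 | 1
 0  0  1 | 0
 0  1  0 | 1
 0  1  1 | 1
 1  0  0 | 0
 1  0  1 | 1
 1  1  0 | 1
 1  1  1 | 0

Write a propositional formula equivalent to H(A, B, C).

There are just 3 zero rows: (0,0,1), (1,0,0), (1,1,1). Their minterms are ¬A·¬B·C, A·¬B·¬C, A·B·C; the OR of those covers precisely the 0-outputs, and negating it yields H.

H(A, B, C) = ((((A' · B') · C) + ((A · B') · C')) + ((A · B) · C))'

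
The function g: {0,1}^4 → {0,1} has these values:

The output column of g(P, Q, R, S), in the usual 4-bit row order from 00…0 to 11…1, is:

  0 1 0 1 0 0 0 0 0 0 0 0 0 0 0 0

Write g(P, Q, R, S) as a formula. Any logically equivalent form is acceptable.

g(P, Q, R, S) = (((NOT P AND NOT Q) AND NOT R) AND S) OR (((NOT P AND NOT Q) AND R) AND S)

Collect the rows where g=1 — (0,0,0,1), (0,0,1,1) — and write one minterm per row: ¬P·¬Q·¬R·S, ¬P·¬Q·R·S. Their union (logical OR) reproduces the table exactly.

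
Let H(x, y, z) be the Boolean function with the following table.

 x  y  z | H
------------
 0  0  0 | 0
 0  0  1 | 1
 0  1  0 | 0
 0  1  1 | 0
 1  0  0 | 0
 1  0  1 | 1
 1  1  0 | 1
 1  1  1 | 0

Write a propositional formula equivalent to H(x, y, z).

H=1 on 3 inputs: (0,0,1), (1,0,1), (1,1,0). Reading each as a conjunction of literals (¬x·¬y·z, x·¬y·z, x·y·¬z) and taking the OR gives the canonical DNF.

H(x, y, z) = (((NOT x AND NOT y) AND z) OR ((x AND NOT y) AND z)) OR ((x AND y) AND NOT z)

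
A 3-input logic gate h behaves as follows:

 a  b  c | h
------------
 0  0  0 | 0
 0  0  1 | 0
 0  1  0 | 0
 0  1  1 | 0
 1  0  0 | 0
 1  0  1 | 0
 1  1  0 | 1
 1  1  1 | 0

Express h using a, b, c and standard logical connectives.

h(a, b, c) = (a ∧ b) ∧ ¬c

Only row (1,1,0) gives 1. That row's minterm a·b·¬c is h directly.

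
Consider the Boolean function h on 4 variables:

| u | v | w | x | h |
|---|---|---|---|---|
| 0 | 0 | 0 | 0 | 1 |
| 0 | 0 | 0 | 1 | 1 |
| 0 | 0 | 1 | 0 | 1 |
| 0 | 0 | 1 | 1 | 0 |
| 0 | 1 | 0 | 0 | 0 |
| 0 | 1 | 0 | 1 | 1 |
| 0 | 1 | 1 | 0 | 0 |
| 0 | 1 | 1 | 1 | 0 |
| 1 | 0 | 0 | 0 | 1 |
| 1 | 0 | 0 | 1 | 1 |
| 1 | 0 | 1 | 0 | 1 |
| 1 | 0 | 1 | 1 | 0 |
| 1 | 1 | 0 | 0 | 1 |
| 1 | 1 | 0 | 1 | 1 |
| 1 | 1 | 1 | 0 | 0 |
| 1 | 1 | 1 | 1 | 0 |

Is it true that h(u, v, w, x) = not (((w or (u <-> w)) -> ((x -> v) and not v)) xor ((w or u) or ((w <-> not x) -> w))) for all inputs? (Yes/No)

Evaluate not (((w or (u <-> w)) -> ((x -> v) and not v)) xor ((w or u) or ((w <-> not x) -> w))) on each row and compare to h:
  u=0, v=0, w=0, x=0: formula gives 1, h = 1 ✓
  u=0, v=0, w=0, x=1: formula gives 1, h = 1 ✓
  u=0, v=0, w=1, x=0: formula gives 1, h = 1 ✓
  u=0, v=0, w=1, x=1: formula gives 0, h = 0 ✓
  …and likewise for the remaining 12 rows.
All 16 rows match — the expression computes h exactly.

Yes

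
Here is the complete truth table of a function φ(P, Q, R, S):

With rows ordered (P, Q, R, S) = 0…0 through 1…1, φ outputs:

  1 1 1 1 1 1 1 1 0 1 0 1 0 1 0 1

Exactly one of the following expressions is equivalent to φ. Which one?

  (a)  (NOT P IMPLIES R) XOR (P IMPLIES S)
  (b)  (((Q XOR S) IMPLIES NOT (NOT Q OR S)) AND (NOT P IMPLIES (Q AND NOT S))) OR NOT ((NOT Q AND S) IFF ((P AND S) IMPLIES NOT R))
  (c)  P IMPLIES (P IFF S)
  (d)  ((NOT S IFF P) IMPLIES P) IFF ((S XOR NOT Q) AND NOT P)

c

(a): at (0,0,1,0) it gives 0, but φ = 1 — eliminated.
(b): at (0,0,0,1) it gives 0, but φ = 1 — eliminated.
(d): at (0,1,0,0) it gives 0, but φ = 1 — eliminated.
That leaves (c). Evaluating it on every row reproduces the table of φ exactly.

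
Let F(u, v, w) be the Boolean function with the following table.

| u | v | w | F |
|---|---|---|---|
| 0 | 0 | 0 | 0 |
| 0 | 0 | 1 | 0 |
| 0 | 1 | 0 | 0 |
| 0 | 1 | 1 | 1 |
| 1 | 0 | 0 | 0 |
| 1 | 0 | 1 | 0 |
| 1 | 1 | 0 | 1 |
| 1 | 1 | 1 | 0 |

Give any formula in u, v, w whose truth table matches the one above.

F(u, v, w) = ((not u and v) and w) or ((u and v) and not w)

The 1-rows are (0,1,1), (1,1,0). Each contributes one minterm — ¬u·v·w; u·v·¬w — and their disjunction is a sum-of-products form of F.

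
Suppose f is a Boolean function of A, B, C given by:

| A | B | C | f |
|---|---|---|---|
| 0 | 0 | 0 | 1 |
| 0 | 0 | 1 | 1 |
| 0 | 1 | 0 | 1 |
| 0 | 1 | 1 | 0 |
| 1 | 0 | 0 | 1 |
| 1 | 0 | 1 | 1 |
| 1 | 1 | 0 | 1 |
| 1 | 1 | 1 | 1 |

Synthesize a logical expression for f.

f is 0 on exactly one input, (0,1,1), whose minterm is ¬A·B·C. So f is the negation of that single conjunction.

f(A, B, C) = ~((~A & B) & C)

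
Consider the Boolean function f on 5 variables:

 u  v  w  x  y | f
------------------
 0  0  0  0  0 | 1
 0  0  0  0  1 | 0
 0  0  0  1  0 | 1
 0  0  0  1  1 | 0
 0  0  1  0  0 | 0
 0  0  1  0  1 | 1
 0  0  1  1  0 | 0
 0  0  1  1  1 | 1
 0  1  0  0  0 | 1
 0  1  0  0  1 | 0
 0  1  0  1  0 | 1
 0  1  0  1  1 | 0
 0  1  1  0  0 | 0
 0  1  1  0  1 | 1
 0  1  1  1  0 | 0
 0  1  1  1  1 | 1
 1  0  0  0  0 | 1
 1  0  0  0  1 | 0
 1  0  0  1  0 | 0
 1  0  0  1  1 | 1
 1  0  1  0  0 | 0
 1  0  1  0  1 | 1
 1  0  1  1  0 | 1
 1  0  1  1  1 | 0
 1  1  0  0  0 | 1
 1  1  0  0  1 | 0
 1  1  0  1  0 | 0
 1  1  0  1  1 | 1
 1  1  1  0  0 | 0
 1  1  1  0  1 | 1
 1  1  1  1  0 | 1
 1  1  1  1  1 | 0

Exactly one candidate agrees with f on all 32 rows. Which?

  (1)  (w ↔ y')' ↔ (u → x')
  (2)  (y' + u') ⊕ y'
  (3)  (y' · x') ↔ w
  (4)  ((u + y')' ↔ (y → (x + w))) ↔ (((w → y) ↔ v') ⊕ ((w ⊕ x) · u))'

1

(2) fails at (0,0,0,0,0): the formula yields 0, f is 1.
(3) fails at (0,0,0,0,0): the formula yields 0, f is 1.
(4) fails at (0,0,0,0,1): the formula yields 1, f is 0.
Only (1) survives; checking it on all 32 rows confirms it matches f.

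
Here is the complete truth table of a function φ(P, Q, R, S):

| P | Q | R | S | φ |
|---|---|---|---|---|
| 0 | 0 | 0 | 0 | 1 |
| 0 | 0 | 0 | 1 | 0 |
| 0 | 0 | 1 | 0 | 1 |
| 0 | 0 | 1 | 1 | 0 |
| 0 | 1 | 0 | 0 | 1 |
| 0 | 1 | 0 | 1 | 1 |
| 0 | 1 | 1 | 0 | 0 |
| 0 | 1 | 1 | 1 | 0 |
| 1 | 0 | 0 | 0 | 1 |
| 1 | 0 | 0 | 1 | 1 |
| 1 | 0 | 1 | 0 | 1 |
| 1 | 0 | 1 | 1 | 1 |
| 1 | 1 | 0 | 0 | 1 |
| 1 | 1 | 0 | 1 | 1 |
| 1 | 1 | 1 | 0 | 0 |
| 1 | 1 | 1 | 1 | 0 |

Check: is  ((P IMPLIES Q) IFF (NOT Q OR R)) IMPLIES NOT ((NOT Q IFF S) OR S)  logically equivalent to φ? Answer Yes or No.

Check the formula against φ row by row:
  P=0, Q=0, R=0, S=0: formula gives 1, φ = 1 ✓
  P=0, Q=0, R=0, S=1: formula gives 0, φ = 0 ✓
  P=0, Q=0, R=1, S=0: formula gives 1, φ = 1 ✓
  P=0, Q=0, R=1, S=1: formula gives 0, φ = 0 ✓
  … (the remaining 12 rows also agree.)
Every row agrees, so the formula is equivalent.

Yes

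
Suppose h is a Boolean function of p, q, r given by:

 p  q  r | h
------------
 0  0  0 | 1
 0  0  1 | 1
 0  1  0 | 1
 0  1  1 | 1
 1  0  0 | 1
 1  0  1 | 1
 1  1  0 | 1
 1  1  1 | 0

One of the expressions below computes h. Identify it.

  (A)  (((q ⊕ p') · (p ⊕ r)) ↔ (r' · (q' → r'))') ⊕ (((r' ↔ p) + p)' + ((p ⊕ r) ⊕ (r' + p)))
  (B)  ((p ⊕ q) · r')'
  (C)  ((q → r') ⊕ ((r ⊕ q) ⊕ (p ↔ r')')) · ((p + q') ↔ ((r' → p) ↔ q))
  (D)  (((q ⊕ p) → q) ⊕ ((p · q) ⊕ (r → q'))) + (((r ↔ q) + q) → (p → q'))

D

(A) disagrees with h on (0,0,0) (formula → 0, table → 1); rule it out.
(B) disagrees with h on (0,1,0) (formula → 0, table → 1); rule it out.
(C) disagrees with h on (0,0,0) (formula → 0, table → 1); rule it out.
(D) is the remaining candidate, and it agrees with h on all 8 inputs.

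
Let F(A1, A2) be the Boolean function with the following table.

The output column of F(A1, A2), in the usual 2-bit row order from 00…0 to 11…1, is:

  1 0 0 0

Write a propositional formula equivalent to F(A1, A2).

F(A1, A2) = ¬(A1 ∨ A2)

The output is 1 only when every input is 0 — NOR of all inputs.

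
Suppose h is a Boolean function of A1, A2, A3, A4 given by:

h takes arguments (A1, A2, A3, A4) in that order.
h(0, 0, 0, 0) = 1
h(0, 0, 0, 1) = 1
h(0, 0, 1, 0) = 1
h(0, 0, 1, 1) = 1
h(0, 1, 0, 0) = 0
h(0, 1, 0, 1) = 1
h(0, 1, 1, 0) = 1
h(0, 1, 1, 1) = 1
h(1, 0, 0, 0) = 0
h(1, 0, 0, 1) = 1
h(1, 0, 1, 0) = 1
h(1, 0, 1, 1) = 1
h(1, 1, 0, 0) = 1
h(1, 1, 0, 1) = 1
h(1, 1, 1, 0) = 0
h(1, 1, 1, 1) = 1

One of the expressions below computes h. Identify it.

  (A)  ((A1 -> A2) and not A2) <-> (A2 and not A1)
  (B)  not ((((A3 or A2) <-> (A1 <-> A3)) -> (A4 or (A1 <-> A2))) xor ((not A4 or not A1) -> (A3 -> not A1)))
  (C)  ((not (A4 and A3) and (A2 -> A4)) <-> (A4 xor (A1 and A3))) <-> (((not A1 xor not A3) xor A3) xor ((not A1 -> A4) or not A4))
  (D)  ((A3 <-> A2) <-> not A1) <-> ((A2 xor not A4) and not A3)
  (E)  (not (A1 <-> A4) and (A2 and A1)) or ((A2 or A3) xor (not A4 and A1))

B

(A) fails at (0,0,0,0): the formula yields 0, h is 1.
(C) fails at (0,0,0,0): the formula yields 0, h is 1.
(D) fails at (0,0,0,1): the formula yields 0, h is 1.
(E) fails at (0,0,0,0): the formula yields 0, h is 1.
Only (B) survives; checking it on all 16 rows confirms it matches h.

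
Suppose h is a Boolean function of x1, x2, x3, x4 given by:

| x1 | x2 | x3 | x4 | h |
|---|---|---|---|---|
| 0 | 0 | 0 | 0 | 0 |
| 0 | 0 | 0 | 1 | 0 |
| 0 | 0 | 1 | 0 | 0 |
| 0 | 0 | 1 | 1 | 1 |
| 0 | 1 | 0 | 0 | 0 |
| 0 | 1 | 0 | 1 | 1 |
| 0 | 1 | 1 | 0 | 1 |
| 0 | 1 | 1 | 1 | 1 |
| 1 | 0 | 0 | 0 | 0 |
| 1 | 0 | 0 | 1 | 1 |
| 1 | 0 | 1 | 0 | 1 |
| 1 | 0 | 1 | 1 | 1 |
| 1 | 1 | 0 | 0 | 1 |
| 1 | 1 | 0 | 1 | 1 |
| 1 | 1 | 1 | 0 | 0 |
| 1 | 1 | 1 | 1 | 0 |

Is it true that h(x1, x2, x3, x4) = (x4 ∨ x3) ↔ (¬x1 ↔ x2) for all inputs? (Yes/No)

No

Evaluate (x4 ∨ x3) ↔ (¬x1 ↔ x2) on each row and compare to h:
  x1=0, x2=0, x3=0, x4=0: formula gives 1, but h = 0 ✗
Since they disagree at (0,0,0,0), the expression is not a correct formula for h.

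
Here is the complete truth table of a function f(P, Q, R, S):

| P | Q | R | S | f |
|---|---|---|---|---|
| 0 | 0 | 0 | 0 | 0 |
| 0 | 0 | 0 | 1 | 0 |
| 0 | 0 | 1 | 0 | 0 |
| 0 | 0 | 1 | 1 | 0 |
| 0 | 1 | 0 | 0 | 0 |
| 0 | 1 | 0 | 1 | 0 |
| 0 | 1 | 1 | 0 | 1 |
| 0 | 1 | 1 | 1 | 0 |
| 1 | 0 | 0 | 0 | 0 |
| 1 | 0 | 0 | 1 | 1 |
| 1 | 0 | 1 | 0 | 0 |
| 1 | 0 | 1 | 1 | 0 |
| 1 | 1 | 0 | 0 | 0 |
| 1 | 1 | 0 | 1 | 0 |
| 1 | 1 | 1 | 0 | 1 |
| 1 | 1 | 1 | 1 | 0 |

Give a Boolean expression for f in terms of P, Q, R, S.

The 1-rows are (0,1,1,0), (1,0,0,1), (1,1,1,0). Each contributes one minterm — ¬P·Q·R·¬S; P·¬Q·¬R·S; P·Q·R·¬S — and their disjunction is a sum-of-products form of f.

f(P, Q, R, S) = ((((~P & Q) & R) & ~S) | (((P & ~Q) & ~R) & S)) | (((P & Q) & R) & ~S)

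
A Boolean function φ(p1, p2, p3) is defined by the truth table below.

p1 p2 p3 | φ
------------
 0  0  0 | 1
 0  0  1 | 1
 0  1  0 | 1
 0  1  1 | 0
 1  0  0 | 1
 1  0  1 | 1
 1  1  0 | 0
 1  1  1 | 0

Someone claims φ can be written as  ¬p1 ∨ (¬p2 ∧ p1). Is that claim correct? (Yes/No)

Check the formula against φ row by row:
  p1=0, p2=0, p3=0: formula gives 1, φ = 1 ✓
  p1=0, p2=0, p3=1: formula gives 1, φ = 1 ✓
  p1=0, p2=1, p3=0: formula gives 1, φ = 1 ✓
  p1=0, p2=1, p3=1: formula gives 1, but φ = 0 ✗
A single disagreement suffices: at (0,1,1) they differ, so the formula does not compute φ.

No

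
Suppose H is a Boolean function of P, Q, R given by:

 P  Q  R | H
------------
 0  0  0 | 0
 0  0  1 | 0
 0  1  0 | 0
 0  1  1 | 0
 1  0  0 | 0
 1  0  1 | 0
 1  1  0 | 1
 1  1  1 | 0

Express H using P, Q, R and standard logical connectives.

H(P, Q, R) = (P ∧ Q) ∧ ¬R

Only row (1,1,0) gives 1. That row's minterm P·Q·¬R is H directly.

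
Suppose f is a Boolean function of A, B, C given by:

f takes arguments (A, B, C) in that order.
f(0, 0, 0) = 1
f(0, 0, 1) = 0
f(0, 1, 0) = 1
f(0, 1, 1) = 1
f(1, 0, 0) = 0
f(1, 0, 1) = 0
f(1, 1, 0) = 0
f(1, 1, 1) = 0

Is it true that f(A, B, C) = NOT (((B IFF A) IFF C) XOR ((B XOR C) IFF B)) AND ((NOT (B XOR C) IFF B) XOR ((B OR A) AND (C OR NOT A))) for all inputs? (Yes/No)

No

Check the formula against f row by row:
  A=0, B=0, C=0: formula gives 0, but f = 1 ✗
A single disagreement suffices: at (0,0,0) they differ, so the formula does not compute f.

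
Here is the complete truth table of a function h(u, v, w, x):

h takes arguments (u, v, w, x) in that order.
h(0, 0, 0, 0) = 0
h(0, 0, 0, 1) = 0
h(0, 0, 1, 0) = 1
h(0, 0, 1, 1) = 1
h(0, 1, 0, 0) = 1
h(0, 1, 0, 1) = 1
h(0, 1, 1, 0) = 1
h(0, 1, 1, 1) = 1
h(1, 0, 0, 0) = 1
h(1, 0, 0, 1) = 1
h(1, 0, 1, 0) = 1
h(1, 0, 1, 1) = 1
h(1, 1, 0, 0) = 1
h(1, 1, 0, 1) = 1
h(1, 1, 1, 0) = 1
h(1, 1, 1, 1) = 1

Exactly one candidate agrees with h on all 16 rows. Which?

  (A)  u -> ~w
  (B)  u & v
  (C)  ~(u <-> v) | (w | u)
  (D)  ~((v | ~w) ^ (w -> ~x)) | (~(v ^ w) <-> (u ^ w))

(A) fails at (0,0,0,0): the formula yields 1, h is 0.
(B) fails at (0,0,1,0): the formula yields 0, h is 1.
(D) fails at (0,0,0,0): the formula yields 1, h is 0.
That leaves (C). Evaluating it on every row reproduces the table of h exactly.

C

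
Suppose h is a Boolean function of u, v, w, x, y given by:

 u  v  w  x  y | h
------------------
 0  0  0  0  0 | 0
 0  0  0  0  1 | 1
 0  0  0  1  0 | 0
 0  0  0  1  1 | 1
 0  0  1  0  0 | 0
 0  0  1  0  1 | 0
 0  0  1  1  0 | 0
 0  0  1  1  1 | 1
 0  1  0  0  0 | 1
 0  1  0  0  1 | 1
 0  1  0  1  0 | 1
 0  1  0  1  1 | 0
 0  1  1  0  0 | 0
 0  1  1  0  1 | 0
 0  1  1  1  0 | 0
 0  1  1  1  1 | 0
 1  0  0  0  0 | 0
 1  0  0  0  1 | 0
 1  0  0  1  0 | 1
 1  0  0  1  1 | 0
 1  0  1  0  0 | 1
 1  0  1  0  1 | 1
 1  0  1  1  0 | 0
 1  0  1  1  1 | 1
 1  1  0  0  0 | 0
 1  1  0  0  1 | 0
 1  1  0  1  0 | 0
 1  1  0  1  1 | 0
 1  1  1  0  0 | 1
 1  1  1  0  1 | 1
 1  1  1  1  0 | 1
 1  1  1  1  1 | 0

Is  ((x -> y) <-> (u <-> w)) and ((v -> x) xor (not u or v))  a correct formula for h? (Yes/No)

Evaluate ((x -> y) <-> (u <-> w)) and ((v -> x) xor (not u or v)) on each row and compare to h:
  u=0, v=0, w=0, x=0, y=0: formula gives 0, h = 0 ✓
  u=0, v=0, w=0, x=0, y=1: formula gives 0, but h = 1 ✗
Row (0,0,0,0,1) is a counterexample, so the formula is not equivalent to h.

No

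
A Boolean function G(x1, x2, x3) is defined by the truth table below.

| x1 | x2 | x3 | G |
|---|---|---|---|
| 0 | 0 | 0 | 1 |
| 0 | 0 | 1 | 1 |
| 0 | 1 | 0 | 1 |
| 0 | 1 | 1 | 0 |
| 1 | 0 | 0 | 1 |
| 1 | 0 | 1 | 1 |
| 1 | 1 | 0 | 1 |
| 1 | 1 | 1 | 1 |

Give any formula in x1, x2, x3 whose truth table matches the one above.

Only row (0,1,1) gives 0. So G is 1 everywhere except there — the complement of the minterm ¬x1·x2·x3.

G(x1, x2, x3) = ((x1' · x2) · x3)'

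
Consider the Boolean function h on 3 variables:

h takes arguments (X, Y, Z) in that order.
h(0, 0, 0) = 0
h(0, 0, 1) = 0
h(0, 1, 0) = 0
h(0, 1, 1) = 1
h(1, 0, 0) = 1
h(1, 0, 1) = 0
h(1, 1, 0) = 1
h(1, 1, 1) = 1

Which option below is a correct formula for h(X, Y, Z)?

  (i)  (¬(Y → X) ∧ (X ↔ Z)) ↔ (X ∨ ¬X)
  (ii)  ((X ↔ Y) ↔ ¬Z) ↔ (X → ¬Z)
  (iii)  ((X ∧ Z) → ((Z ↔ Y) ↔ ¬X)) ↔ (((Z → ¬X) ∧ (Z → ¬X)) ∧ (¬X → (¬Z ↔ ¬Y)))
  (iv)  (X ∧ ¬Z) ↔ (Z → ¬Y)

(i) fails at (0,1,0): the formula yields 1, h is 0.
(ii) fails at (0,0,0): the formula yields 1, h is 0.
(iii) fails at (0,0,0): the formula yields 1, h is 0.
Only (iv) survives; checking it on all 8 rows confirms it matches h.

iv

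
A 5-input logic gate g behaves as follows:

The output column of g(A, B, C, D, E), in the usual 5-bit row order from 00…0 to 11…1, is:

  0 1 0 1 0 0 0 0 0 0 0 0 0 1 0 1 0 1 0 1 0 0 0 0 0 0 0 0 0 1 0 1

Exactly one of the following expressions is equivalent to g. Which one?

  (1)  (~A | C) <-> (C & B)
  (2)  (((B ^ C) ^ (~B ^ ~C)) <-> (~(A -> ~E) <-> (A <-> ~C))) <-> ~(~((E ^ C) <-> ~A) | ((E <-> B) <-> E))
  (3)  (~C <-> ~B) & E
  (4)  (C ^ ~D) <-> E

3

(1) disagrees with g on (0,0,0,0,1) (formula → 0, table → 1); rule it out.
(2) disagrees with g on (0,0,0,0,0) (formula → 1, table → 0); rule it out.
(4) disagrees with g on (0,0,0,1,0) (formula → 1, table → 0); rule it out.
That leaves (3). Evaluating it on every row reproduces the table of g exactly.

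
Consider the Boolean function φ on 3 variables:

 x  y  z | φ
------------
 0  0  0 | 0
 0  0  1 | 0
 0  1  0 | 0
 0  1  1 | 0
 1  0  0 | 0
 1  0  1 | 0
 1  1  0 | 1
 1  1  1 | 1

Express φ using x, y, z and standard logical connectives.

The 1-rows are (1,1,0), (1,1,1). Each contributes one minterm — x·y·¬z; x·y·z — and their disjunction is a sum-of-products form of φ.

φ(x, y, z) = ((x and y) and not z) or ((x and y) and z)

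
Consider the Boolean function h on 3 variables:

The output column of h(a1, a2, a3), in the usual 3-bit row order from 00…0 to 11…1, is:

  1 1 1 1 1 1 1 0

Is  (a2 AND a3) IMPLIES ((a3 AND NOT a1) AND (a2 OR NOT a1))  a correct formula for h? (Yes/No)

Yes

Evaluate (a2 AND a3) IMPLIES ((a3 AND NOT a1) AND (a2 OR NOT a1)) on each row and compare to h:
  a1=0, a2=0, a3=0: formula gives 1, h = 1 ✓
  a1=0, a2=0, a3=1: formula gives 1, h = 1 ✓
  a1=0, a2=1, a3=0: formula gives 1, h = 1 ✓
  a1=0, a2=1, a3=1: formula gives 1, h = 1 ✓
  a1=1, a2=0, a3=0: formula gives 1, h = 1 ✓
  … (the remaining 3 rows also agree.)
All 8 rows match — the expression computes h exactly.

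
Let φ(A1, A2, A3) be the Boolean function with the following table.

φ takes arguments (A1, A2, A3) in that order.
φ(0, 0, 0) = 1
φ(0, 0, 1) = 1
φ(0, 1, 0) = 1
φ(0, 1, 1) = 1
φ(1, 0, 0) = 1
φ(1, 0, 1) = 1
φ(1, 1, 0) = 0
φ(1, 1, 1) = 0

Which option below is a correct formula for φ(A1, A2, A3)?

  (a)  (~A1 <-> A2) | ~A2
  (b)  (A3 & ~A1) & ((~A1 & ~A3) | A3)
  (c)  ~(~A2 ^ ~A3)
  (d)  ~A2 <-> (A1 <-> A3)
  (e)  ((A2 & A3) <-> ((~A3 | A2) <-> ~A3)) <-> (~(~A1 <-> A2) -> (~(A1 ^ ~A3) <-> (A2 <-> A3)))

(b): at (0,0,0) it gives 0, but φ = 1 — eliminated.
(c): at (0,0,1) it gives 0, but φ = 1 — eliminated.
(d): at (0,0,1) it gives 0, but φ = 1 — eliminated.
(e): at (0,1,0) it gives 0, but φ = 1 — eliminated.
(a) is the remaining candidate, and it agrees with φ on all 8 inputs.

a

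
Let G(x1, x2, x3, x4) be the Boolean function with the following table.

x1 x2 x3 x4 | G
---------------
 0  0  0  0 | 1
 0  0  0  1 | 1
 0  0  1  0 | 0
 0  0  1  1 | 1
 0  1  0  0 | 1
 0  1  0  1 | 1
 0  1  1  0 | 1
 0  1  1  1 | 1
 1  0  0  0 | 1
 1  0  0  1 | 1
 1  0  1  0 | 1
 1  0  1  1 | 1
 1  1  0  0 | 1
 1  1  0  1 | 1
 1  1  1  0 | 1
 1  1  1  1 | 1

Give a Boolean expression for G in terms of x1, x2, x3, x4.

G(x1, x2, x3, x4) = NOT (((NOT x1 AND NOT x2) AND x3) AND NOT x4)

Only row (0,0,1,0) gives 0. So G is 1 everywhere except there — the complement of the minterm ¬x1·¬x2·x3·¬x4.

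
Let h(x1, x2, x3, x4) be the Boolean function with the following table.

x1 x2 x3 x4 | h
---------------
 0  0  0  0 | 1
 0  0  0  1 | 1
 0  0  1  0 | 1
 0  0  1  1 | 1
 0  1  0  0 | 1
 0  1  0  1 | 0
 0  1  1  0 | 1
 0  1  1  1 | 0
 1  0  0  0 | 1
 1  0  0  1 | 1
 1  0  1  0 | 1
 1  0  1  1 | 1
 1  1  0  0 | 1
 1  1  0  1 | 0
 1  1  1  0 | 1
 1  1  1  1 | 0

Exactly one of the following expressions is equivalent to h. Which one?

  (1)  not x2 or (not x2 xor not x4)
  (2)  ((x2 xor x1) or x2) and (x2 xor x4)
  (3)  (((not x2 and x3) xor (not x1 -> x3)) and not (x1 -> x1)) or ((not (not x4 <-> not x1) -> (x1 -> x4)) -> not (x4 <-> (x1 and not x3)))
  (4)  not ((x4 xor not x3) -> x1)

(2) fails at (0,0,0,0): the formula yields 0, h is 1.
(3) fails at (0,0,0,0): the formula yields 0, h is 1.
(4) fails at (0,0,0,1): the formula yields 0, h is 1.
Only (1) survives; checking it on all 16 rows confirms it matches h.

1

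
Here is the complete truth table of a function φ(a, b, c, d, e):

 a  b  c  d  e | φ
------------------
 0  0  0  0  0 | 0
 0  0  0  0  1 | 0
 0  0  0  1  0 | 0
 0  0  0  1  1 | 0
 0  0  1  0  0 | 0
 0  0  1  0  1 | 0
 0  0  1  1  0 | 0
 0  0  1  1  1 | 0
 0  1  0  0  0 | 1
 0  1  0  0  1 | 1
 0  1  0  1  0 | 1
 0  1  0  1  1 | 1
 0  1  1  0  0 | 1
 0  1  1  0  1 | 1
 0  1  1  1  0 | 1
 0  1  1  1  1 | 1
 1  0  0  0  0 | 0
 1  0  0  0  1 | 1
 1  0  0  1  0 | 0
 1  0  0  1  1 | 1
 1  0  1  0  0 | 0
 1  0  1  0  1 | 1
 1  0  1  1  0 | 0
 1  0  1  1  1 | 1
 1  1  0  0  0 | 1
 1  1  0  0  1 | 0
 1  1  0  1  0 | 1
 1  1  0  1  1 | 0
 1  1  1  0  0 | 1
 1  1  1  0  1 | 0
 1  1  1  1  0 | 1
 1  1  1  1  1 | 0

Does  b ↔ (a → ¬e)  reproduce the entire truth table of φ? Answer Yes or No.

Evaluate b ↔ (a → ¬e) on each row and compare to φ:
  a=0, b=0, c=0, d=0, e=0: formula gives 0, φ = 0 ✓
  a=0, b=0, c=0, d=0, e=1: formula gives 0, φ = 0 ✓
  a=0, b=0, c=0, d=1, e=0: formula gives 0, φ = 0 ✓
  a=0, b=0, c=0, d=1, e=1: formula gives 0, φ = 0 ✓
  …and likewise for the remaining 28 rows.
No disagreement on any input; they are logically equivalent.

Yes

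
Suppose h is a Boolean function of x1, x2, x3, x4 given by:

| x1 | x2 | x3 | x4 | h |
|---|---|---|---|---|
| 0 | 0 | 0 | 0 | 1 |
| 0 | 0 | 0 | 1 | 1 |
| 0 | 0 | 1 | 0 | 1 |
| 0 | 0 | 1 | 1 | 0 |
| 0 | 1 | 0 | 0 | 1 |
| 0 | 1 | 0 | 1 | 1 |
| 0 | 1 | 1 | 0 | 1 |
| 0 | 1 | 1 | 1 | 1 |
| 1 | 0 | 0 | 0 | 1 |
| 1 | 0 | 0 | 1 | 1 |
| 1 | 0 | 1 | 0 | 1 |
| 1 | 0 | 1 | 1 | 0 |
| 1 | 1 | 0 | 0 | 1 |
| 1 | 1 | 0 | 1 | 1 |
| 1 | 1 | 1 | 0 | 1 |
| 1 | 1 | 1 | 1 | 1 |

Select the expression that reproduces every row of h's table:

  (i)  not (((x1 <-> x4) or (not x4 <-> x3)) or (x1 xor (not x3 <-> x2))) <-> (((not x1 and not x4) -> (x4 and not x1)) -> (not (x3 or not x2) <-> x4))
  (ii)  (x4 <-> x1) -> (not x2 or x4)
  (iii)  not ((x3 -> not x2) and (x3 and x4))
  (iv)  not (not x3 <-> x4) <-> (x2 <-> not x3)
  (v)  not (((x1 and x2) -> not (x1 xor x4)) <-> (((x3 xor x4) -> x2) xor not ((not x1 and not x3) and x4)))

iii

(i): at (0,0,0,0) it gives 0, but h = 1 — eliminated.
(ii): at (0,0,1,1) it gives 1, but h = 0 — eliminated.
(iv): at (0,0,0,0) it gives 0, but h = 1 — eliminated.
(v): at (0,0,1,0) it gives 0, but h = 1 — eliminated.
(iii) is the remaining candidate, and it agrees with h on all 16 inputs.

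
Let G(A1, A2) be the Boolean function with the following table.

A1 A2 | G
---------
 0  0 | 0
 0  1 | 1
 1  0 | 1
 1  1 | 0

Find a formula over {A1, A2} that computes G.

The output is 1 exactly when an odd number of inputs are 1 — the 2-way XOR (parity).

G(A1, A2) = A1 xor A2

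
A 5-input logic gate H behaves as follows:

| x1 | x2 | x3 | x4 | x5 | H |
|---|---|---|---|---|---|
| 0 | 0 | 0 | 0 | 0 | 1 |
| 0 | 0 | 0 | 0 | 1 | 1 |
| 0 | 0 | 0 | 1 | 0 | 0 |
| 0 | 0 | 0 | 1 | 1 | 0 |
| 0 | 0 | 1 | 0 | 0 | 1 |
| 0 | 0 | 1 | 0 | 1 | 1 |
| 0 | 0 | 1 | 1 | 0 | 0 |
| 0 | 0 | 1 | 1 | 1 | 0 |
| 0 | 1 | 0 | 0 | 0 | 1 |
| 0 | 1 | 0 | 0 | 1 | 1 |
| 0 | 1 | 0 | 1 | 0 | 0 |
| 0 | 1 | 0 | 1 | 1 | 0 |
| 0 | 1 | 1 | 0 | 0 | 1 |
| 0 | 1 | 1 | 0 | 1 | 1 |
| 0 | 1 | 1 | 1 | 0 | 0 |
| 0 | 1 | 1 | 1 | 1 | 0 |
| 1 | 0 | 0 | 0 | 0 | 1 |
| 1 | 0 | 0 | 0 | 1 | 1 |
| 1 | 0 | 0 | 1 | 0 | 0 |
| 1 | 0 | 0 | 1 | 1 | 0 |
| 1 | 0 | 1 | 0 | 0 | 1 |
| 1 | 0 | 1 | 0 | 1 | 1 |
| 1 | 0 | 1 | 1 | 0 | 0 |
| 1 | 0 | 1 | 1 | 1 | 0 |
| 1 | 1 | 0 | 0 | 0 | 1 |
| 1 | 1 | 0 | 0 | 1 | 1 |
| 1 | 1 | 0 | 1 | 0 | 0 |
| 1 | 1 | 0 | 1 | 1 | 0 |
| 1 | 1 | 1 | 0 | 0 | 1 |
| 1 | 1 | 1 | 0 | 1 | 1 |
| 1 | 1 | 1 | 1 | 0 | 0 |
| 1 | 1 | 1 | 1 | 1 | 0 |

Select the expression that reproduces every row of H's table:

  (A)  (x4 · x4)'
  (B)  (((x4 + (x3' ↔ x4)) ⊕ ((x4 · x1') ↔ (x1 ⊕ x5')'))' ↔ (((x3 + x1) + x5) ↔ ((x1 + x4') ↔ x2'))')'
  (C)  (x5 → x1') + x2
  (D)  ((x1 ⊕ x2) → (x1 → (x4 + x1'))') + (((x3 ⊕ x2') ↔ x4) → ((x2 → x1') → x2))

(B) disagrees with H on (0,0,1,0,1) (formula → 0, table → 1); rule it out.
(C) disagrees with H on (0,0,0,1,0) (formula → 1, table → 0); rule it out.
(D) disagrees with H on (0,0,0,1,0) (formula → 1, table → 0); rule it out.
Only (A) survives; checking it on all 32 rows confirms it matches H.

A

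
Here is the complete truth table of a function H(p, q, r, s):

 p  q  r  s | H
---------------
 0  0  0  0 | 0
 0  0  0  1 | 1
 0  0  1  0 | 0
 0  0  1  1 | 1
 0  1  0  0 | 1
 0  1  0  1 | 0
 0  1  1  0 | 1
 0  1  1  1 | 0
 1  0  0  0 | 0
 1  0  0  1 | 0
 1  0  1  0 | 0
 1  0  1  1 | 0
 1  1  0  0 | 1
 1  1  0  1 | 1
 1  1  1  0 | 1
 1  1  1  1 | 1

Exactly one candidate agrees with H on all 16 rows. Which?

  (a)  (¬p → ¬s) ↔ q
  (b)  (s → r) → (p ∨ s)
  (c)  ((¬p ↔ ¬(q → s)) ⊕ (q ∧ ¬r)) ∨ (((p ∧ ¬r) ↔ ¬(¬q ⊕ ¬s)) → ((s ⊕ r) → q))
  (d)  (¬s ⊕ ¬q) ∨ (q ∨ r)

(b): at (0,1,0,0) it gives 0, but H = 1 — eliminated.
(c): at (0,0,0,0) it gives 1, but H = 0 — eliminated.
(d): at (0,0,1,0) it gives 1, but H = 0 — eliminated.
That leaves (a). Evaluating it on every row reproduces the table of H exactly.

a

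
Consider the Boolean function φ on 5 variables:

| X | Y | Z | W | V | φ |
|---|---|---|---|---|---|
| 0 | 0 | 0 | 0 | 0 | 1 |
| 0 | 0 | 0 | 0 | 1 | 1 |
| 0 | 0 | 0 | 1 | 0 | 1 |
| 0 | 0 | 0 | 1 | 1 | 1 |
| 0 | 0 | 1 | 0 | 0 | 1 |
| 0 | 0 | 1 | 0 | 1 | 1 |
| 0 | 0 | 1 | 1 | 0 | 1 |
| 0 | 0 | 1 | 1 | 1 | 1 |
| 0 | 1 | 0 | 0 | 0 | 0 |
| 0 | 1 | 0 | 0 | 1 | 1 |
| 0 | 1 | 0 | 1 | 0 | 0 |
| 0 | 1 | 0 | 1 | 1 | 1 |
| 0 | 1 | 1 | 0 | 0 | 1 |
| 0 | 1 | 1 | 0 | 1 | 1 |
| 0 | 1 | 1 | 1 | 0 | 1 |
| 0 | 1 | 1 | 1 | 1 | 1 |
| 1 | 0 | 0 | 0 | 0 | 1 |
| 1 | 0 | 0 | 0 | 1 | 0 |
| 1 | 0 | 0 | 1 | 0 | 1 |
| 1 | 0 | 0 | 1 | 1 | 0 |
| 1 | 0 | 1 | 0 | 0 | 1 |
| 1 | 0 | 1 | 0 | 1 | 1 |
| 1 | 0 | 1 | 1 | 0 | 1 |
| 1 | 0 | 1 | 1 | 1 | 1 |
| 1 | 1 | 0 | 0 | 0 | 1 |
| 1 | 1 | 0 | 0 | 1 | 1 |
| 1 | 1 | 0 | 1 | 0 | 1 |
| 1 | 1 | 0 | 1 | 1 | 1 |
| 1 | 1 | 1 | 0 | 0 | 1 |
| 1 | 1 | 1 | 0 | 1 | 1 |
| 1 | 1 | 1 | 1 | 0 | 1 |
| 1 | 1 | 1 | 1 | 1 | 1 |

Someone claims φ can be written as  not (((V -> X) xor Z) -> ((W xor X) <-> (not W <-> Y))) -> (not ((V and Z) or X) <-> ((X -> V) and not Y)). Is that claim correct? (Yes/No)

Yes

Evaluate not (((V -> X) xor Z) -> ((W xor X) <-> (not W <-> Y))) -> (not ((V and Z) or X) <-> ((X -> V) and not Y)) on each row and compare to φ:
  X=0, Y=0, Z=0, W=0, V=0: formula gives 1, φ = 1 ✓
  X=0, Y=0, Z=0, W=0, V=1: formula gives 1, φ = 1 ✓
  X=0, Y=0, Z=0, W=1, V=0: formula gives 1, φ = 1 ✓
  X=0, Y=0, Z=0, W=1, V=1: formula gives 1, φ = 1 ✓
  …and likewise for the remaining 28 rows.
Every row agrees, so the formula is equivalent.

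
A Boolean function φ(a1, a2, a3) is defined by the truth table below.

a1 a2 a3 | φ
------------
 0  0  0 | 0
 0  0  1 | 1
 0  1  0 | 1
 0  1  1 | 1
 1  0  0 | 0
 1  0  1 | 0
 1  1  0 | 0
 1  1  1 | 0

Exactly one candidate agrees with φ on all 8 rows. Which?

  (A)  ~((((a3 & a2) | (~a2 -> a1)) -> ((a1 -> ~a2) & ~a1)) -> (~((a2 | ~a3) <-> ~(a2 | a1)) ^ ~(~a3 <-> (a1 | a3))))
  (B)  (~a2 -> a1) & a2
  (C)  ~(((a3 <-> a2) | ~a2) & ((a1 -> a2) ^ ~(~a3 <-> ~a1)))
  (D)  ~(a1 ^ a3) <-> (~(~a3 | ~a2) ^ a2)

(B): at (0,0,1) it gives 0, but φ = 1 — eliminated.
(C): at (1,0,1) it gives 1, but φ = 0 — eliminated.
(D): at (1,0,0) it gives 1, but φ = 0 — eliminated.
Only (A) survives; checking it on all 8 rows confirms it matches φ.

A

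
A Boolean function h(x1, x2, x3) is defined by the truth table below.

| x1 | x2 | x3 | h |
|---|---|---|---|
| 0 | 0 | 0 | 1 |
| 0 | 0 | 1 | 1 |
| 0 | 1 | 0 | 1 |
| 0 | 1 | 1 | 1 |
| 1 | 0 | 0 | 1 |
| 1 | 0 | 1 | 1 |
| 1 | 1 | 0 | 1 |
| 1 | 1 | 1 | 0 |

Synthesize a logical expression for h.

h(x1, x2, x3) = ((x1 · x2) · x3)'

The output is 0 only when every input is 1 — NAND of all inputs.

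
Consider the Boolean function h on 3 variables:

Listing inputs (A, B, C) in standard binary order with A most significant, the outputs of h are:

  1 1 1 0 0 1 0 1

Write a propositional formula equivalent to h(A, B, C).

h(A, B, C) = ((((A' · B) · C) + ((A · B') · C')) + ((A · B) · C'))'

h is 0 on only 3 rows — (0,1,1), (1,0,0), (1,1,0). Writing each as a minterm (¬A·B·C, A·¬B·¬C, A·B·¬C) and OR-ing them characterizes exactly where h=0, so h is the negation of that disjunction.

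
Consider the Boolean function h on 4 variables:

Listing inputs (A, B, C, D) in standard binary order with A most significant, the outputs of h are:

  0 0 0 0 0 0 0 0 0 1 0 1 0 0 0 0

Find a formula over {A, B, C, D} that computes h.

h=1 on 2 inputs: (1,0,0,1), (1,0,1,1). Reading each as a conjunction of literals (A·¬B·¬C·D, A·¬B·C·D) and taking the OR gives the canonical DNF.

h(A, B, C, D) = (((A AND NOT B) AND NOT C) AND D) OR (((A AND NOT B) AND C) AND D)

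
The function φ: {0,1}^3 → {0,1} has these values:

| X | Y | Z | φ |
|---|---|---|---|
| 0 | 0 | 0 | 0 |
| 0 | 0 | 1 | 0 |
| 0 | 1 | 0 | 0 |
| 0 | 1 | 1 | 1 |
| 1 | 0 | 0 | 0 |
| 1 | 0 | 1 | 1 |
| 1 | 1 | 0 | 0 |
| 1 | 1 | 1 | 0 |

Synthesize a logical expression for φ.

The 1-rows are (0,1,1), (1,0,1). Each contributes one minterm — ¬X·Y·Z; X·¬Y·Z — and their disjunction is a sum-of-products form of φ.

φ(X, Y, Z) = ((¬X ∧ Y) ∧ Z) ∨ ((X ∧ ¬Y) ∧ Z)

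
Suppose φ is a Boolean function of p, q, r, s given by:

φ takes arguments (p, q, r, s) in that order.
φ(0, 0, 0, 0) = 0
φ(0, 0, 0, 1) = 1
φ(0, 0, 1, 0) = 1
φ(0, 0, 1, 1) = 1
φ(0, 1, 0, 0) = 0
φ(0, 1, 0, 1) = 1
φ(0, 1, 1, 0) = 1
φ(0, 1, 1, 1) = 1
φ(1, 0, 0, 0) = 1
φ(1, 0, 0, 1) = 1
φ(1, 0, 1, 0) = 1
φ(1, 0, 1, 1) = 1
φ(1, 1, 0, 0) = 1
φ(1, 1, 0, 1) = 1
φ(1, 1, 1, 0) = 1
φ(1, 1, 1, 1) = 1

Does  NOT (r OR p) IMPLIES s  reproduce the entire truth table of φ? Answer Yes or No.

Check the formula against φ row by row:
  p=0, q=0, r=0, s=0: formula gives 0, φ = 0 ✓
  p=0, q=0, r=0, s=1: formula gives 1, φ = 1 ✓
  p=0, q=0, r=1, s=0: formula gives 1, φ = 1 ✓
  p=0, q=0, r=1, s=1: formula gives 1, φ = 1 ✓
  … (the remaining 12 rows also agree.)
Every row agrees, so the formula is equivalent.

Yes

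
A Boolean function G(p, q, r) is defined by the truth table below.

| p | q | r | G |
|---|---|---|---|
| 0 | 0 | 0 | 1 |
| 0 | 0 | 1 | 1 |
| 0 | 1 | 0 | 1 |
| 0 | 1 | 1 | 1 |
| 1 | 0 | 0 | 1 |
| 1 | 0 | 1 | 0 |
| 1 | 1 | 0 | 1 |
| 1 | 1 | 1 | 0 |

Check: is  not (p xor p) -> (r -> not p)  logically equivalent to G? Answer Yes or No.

Yes

Test each input against both G and the formula:
  p=0, q=0, r=0: formula gives 1, G = 1 ✓
  p=0, q=0, r=1: formula gives 1, G = 1 ✓
  p=0, q=1, r=0: formula gives 1, G = 1 ✓
  p=0, q=1, r=1: formula gives 1, G = 1 ✓
  p=1, q=0, r=0: formula gives 1, G = 1 ✓
  …and likewise for the remaining 3 rows.
No disagreement on any input; they are logically equivalent.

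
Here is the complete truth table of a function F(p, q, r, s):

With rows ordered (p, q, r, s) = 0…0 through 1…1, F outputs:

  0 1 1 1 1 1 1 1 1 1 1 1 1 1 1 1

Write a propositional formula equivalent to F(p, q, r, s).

The output is 1 whenever at least one input is 1 — the OR of all inputs.

F(p, q, r, s) = ((p + q) + r) + s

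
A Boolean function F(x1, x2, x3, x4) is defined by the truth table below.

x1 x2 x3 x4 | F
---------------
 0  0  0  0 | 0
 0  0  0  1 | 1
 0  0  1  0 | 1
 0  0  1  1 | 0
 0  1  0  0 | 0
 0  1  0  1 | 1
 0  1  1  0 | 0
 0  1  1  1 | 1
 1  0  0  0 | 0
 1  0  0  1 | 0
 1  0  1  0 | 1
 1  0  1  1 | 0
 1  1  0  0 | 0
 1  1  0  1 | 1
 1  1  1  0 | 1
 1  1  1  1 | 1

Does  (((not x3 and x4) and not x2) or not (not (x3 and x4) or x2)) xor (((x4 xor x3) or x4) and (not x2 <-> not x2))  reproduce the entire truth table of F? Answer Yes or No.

No

Test each input against both F and the formula:
  x1=0, x2=0, x3=0, x4=0: formula gives 0, F = 0 ✓
  x1=0, x2=0, x3=0, x4=1: formula gives 0, but F = 1 ✗
A single disagreement suffices: at (0,0,0,1) they differ, so the formula does not compute F.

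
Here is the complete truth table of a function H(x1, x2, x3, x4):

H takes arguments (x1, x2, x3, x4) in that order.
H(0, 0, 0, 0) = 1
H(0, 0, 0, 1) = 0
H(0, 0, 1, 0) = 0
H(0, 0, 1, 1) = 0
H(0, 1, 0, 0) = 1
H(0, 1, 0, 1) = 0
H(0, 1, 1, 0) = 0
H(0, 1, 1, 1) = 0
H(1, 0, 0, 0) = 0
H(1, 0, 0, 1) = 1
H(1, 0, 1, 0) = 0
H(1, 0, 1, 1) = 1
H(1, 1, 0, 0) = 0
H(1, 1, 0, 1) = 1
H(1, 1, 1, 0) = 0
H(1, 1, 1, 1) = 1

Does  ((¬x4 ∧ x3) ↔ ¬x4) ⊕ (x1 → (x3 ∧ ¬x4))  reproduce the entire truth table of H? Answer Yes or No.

Yes

Check the formula against H row by row:
  x1=0, x2=0, x3=0, x4=0: formula gives 1, H = 1 ✓
  x1=0, x2=0, x3=0, x4=1: formula gives 0, H = 0 ✓
  x1=0, x2=0, x3=1, x4=0: formula gives 0, H = 0 ✓
  x1=0, x2=0, x3=1, x4=1: formula gives 0, H = 0 ✓
  … (the remaining 12 rows also agree.)
No disagreement on any input; they are logically equivalent.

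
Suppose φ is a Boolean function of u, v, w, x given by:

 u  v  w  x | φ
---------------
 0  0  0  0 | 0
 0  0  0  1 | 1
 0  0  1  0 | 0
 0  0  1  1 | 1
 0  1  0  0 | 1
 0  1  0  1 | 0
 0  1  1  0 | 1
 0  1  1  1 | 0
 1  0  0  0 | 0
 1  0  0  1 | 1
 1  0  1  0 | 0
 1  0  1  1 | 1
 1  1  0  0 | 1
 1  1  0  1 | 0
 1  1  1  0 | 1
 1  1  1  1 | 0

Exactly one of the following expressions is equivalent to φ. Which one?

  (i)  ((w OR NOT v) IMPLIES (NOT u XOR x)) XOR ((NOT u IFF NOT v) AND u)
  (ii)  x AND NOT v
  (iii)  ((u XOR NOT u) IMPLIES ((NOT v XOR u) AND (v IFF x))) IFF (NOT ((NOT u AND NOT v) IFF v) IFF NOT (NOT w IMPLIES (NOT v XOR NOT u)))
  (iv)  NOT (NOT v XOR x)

(i) disagrees with φ on (0,0,0,0) (formula → 1, table → 0); rule it out.
(ii) disagrees with φ on (0,1,0,0) (formula → 0, table → 1); rule it out.
(iii) disagrees with φ on (0,0,0,0) (formula → 1, table → 0); rule it out.
Only (iv) survives; checking it on all 16 rows confirms it matches φ.

iv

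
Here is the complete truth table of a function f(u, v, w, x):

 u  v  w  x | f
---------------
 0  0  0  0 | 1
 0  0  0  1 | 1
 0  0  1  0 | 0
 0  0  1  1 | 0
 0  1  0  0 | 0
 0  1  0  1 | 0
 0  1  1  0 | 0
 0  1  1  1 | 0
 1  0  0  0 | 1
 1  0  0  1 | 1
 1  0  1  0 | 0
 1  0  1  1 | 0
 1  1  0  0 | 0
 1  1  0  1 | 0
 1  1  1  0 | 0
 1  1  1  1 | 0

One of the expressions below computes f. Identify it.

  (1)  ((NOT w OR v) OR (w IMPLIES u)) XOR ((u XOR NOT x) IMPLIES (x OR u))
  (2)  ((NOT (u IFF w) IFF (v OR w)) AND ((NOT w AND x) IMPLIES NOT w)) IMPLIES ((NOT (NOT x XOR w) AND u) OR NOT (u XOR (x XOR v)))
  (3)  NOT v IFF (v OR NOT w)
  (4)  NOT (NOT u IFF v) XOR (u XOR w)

3

(1): at (0,0,0,1) it gives 0, but f = 1 — eliminated.
(2): at (0,0,0,1) it gives 0, but f = 1 — eliminated.
(4): at (0,1,1,0) it gives 1, but f = 0 — eliminated.
(3) is the remaining candidate, and it agrees with f on all 16 inputs.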